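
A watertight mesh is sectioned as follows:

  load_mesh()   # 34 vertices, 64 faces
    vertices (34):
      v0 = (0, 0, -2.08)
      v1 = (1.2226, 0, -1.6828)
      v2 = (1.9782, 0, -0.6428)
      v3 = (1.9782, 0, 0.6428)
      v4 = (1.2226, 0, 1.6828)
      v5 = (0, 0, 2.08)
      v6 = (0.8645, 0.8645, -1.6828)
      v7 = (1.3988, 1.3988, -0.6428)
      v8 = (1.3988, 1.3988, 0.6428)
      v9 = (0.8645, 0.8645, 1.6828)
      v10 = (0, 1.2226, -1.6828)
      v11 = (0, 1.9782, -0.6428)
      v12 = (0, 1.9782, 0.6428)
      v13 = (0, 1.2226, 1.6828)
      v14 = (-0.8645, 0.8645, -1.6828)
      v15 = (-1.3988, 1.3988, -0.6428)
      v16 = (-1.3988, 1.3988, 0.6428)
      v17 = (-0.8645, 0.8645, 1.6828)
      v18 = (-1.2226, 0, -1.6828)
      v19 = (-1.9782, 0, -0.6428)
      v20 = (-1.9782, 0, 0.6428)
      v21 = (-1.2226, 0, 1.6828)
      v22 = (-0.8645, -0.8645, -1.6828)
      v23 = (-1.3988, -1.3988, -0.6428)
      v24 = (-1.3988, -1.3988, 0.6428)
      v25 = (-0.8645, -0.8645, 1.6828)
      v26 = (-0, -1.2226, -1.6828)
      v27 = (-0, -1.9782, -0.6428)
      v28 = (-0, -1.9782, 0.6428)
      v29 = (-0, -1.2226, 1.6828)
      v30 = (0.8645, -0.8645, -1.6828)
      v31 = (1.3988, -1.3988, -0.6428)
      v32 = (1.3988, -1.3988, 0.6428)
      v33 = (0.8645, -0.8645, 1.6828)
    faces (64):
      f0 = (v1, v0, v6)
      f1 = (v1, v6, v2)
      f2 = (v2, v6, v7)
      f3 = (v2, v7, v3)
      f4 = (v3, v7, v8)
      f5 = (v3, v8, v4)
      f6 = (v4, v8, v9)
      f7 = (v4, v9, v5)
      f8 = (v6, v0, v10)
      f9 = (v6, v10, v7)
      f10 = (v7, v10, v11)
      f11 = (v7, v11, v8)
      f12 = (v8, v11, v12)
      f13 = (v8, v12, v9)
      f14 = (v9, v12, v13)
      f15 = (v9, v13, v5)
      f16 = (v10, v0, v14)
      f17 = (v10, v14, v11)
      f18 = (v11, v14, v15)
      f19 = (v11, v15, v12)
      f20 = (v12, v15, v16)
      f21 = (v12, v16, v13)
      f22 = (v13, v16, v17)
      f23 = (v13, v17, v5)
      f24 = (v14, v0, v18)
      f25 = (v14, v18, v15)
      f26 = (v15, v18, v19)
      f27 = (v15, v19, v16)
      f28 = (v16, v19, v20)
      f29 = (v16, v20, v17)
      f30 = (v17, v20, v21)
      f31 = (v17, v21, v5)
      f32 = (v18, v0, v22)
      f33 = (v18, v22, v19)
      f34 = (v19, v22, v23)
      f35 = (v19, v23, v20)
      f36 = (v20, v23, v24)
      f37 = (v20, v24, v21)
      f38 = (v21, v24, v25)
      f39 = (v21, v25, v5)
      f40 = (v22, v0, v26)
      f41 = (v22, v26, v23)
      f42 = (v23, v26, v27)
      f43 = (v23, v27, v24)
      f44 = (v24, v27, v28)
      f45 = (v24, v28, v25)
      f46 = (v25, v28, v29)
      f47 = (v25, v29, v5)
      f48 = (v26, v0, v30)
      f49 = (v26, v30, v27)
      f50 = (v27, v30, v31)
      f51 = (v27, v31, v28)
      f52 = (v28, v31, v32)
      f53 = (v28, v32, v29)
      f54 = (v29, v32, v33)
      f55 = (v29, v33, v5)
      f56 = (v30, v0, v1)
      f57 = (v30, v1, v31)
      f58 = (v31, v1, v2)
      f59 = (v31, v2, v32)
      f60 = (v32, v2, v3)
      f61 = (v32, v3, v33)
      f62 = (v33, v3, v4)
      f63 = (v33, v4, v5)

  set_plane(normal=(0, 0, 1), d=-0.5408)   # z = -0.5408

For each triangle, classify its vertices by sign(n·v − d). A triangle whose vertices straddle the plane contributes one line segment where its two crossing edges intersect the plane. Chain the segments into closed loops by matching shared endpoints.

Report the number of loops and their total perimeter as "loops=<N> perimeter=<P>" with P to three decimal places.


Straddling triangles (16 of 64):
  (v2,v7,v3) [--+] → (1.44477, 1.28782, -0.5408)–(1.9782, 0, -0.5408)  len=1.3939
  (v3,v7,v8) [+-+] → (1.44477, 1.28782, -0.5408)–(1.3988, 1.3988, -0.5408)  len=0.1201
  (v7,v11,v8) [--+] → (0.110981, 1.93223, -0.5408)–(1.3988, 1.3988, -0.5408)  len=1.3939
  (v8,v11,v12) [+-+] → (0.110981, 1.93223, -0.5408)–(0, 1.9782, -0.5408)  len=0.1201
  (v11,v15,v12) [--+] → (-1.28782, 1.44477, -0.5408)–(0, 1.9782, -0.5408)  len=1.3939
  (v12,v15,v16) [+-+] → (-1.28782, 1.44477, -0.5408)–(-1.3988, 1.3988, -0.5408)  len=0.1201
  (v15,v19,v16) [--+] → (-1.93223, 0.110981, -0.5408)–(-1.3988, 1.3988, -0.5408)  len=1.3939
  (v16,v19,v20) [+-+] → (-1.93223, 0.110981, -0.5408)–(-1.9782, 0, -0.5408)  len=0.1201
  (v19,v23,v20) [--+] → (-1.44477, -1.28782, -0.5408)–(-1.9782, 0, -0.5408)  len=1.3939
  (v20,v23,v24) [+-+] → (-1.44477, -1.28782, -0.5408)–(-1.3988, -1.3988, -0.5408)  len=0.1201
  (v23,v27,v24) [--+] → (-0.110981, -1.93223, -0.5408)–(-1.3988, -1.3988, -0.5408)  len=1.3939
  (v24,v27,v28) [+-+] → (-0.110981, -1.93223, -0.5408)–(0, -1.9782, -0.5408)  len=0.1201
  (v27,v31,v28) [--+] → (1.28782, -1.44477, -0.5408)–(0, -1.9782, -0.5408)  len=1.3939
  (v28,v31,v32) [+-+] → (1.28782, -1.44477, -0.5408)–(1.3988, -1.3988, -0.5408)  len=0.1201
  (v31,v2,v32) [--+] → (1.93223, -0.110981, -0.5408)–(1.3988, -1.3988, -0.5408)  len=1.3939
  (v32,v2,v3) [+-+] → (1.93223, -0.110981, -0.5408)–(1.9782, 0, -0.5408)  len=0.1201

Chained into 1 loop(s):
  loop 1: 16 segments, perimeter = 12.1124
Total perimeter = 12.112

loops=1 perimeter=12.112


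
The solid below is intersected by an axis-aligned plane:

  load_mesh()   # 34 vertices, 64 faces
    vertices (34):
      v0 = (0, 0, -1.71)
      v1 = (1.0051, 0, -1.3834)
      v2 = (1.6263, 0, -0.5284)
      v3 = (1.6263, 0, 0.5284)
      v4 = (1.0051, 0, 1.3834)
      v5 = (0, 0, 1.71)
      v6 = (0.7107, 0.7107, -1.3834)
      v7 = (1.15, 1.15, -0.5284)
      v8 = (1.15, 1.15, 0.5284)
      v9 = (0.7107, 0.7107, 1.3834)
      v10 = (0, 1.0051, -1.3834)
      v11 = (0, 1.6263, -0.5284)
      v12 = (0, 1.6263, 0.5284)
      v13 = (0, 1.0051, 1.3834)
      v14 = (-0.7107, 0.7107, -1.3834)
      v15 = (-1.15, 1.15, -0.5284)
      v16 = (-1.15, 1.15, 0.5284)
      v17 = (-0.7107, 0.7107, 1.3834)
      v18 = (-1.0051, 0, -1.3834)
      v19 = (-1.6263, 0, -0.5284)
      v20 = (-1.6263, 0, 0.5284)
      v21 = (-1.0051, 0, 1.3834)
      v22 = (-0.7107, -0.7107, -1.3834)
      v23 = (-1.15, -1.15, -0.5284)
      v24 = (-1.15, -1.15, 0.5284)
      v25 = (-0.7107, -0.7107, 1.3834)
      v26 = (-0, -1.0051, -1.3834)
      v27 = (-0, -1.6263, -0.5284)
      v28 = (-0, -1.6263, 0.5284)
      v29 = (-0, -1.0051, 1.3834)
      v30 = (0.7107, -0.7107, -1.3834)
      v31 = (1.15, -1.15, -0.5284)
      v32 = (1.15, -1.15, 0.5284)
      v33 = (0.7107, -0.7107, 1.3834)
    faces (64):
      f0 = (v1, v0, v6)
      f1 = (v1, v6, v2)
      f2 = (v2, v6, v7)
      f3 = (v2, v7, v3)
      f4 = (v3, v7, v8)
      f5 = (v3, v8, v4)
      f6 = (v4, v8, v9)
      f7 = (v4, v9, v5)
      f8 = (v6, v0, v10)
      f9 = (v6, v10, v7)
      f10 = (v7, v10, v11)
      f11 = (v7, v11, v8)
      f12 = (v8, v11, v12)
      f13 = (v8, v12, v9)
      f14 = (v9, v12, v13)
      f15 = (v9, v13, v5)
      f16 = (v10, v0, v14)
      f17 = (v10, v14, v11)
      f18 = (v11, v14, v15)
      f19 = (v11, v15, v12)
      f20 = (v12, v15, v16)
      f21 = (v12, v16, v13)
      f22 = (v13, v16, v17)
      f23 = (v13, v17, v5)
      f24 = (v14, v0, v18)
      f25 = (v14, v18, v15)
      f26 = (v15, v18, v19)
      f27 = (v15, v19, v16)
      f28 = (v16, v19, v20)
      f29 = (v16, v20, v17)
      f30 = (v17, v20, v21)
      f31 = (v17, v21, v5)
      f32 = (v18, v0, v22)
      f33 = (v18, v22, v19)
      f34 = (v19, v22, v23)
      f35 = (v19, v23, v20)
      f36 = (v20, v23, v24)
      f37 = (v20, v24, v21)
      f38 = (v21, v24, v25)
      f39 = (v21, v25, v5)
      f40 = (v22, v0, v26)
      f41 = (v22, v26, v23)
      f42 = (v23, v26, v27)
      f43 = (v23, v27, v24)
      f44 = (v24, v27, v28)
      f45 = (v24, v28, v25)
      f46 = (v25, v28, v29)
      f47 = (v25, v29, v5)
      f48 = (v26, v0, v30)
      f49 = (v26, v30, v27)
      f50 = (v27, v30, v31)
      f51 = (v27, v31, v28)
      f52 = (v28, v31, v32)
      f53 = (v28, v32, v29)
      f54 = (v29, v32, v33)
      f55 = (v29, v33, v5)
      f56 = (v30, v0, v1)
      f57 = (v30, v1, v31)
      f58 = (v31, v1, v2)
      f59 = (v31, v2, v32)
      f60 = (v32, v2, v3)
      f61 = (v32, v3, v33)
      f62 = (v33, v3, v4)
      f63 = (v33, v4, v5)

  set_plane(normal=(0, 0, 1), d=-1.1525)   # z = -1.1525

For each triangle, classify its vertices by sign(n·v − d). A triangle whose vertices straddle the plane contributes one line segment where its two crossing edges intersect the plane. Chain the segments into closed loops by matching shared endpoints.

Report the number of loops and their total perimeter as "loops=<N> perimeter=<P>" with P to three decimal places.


Straddling triangles (16 of 64):
  (v1,v6,v2) [--+] → (0.957966, 0.518769, -1.1525)–(1.17286, 0, -1.1525)  len=0.5615
  (v2,v6,v7) [+-+] → (0.957966, 0.518769, -1.1525)–(0.829337, 0.829337, -1.1525)  len=0.3362
  (v6,v10,v7) [--+] → (0.310567, 1.04423, -1.1525)–(0.829337, 0.829337, -1.1525)  len=0.5615
  (v7,v10,v11) [+-+] → (0.310567, 1.04423, -1.1525)–(0, 1.17286, -1.1525)  len=0.3362
  (v10,v14,v11) [--+] → (-0.518769, 0.957966, -1.1525)–(0, 1.17286, -1.1525)  len=0.5615
  (v11,v14,v15) [+-+] → (-0.518769, 0.957966, -1.1525)–(-0.829337, 0.829337, -1.1525)  len=0.3362
  (v14,v18,v15) [--+] → (-1.04423, 0.310567, -1.1525)–(-0.829337, 0.829337, -1.1525)  len=0.5615
  (v15,v18,v19) [+-+] → (-1.04423, 0.310567, -1.1525)–(-1.17286, 0, -1.1525)  len=0.3362
  (v18,v22,v19) [--+] → (-0.957966, -0.518769, -1.1525)–(-1.17286, 0, -1.1525)  len=0.5615
  (v19,v22,v23) [+-+] → (-0.957966, -0.518769, -1.1525)–(-0.829337, -0.829337, -1.1525)  len=0.3362
  (v22,v26,v23) [--+] → (-0.310567, -1.04423, -1.1525)–(-0.829337, -0.829337, -1.1525)  len=0.5615
  (v23,v26,v27) [+-+] → (-0.310567, -1.04423, -1.1525)–(0, -1.17286, -1.1525)  len=0.3362
  (v26,v30,v27) [--+] → (0.518769, -0.957966, -1.1525)–(0, -1.17286, -1.1525)  len=0.5615
  (v27,v30,v31) [+-+] → (0.518769, -0.957966, -1.1525)–(0.829337, -0.829337, -1.1525)  len=0.3362
  (v30,v1,v31) [--+] → (1.04423, -0.310567, -1.1525)–(0.829337, -0.829337, -1.1525)  len=0.5615
  (v31,v1,v2) [+-+] → (1.04423, -0.310567, -1.1525)–(1.17286, 0, -1.1525)  len=0.3362

Chained into 1 loop(s):
  loop 1: 16 segments, perimeter = 7.1813
Total perimeter = 7.181

loops=1 perimeter=7.181


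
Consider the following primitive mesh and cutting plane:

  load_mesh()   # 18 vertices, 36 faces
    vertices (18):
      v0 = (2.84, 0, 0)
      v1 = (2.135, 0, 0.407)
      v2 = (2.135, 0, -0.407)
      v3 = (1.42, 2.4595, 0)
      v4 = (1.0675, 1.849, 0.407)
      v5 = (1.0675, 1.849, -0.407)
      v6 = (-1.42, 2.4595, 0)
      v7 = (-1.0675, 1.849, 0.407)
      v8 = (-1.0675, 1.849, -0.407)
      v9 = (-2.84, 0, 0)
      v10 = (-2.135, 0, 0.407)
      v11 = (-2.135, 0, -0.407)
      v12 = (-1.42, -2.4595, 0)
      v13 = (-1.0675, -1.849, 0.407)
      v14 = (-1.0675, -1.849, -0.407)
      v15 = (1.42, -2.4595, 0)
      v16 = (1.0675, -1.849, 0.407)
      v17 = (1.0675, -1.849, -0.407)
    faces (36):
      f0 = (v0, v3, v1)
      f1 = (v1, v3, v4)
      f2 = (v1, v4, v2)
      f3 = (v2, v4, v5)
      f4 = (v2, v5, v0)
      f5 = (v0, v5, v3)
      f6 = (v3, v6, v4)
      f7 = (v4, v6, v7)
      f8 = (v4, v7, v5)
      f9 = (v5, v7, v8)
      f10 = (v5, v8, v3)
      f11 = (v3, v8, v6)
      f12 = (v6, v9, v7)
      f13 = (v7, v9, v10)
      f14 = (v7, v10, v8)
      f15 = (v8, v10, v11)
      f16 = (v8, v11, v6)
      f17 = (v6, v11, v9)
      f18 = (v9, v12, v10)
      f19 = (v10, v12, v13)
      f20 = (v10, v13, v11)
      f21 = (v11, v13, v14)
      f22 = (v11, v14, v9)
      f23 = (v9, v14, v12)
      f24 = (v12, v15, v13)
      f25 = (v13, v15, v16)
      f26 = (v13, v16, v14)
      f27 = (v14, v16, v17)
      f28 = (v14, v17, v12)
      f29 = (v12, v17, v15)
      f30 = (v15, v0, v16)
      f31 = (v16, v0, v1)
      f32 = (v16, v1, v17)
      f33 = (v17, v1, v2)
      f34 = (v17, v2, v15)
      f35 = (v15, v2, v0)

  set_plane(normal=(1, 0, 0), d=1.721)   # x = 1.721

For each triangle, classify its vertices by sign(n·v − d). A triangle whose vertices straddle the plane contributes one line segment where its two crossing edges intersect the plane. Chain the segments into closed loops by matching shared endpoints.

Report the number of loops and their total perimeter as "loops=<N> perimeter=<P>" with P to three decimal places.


loops=2 perimeter=6.776

Straddling triangles (12 of 36):
  (v0,v3,v1) [+-+] → (1.721, 1.93816, 0)–(1.721, 1.4241, 0.171338)  len=0.5419
  (v1,v3,v4) [+--] → (1.721, 1.4241, 0.171338)–(1.721, 0.717083, 0.407)  len=0.7453
  (v1,v4,v2) [+-+] → (1.721, 0.717083, 0.407)–(1.721, 0.717083, -0.0913129)  len=0.4983
  (v2,v4,v5) [+--] → (1.721, 0.717083, -0.0913129)–(1.721, 0.717083, -0.407)  len=0.3157
  (v2,v5,v0) [+-+] → (1.721, 0.717083, -0.407)–(1.721, 1.1673, -0.256944)  len=0.4746
  (v0,v5,v3) [+--] → (1.721, 1.1673, -0.256944)–(1.721, 1.93816, 0)  len=0.8126
  (v15,v0,v16) [-+-] → (1.721, -1.93816, 0)–(1.721, -1.1673, 0.256944)  len=0.8126
  (v16,v0,v1) [-++] → (1.721, -1.1673, 0.256944)–(1.721, -0.717083, 0.407)  len=0.4746
  (v16,v1,v17) [-+-] → (1.721, -0.717083, 0.407)–(1.721, -0.717083, 0.0913129)  len=0.3157
  (v17,v1,v2) [-++] → (1.721, -0.717083, 0.0913129)–(1.721, -0.717083, -0.407)  len=0.4983
  (v17,v2,v15) [-+-] → (1.721, -0.717083, -0.407)–(1.721, -1.4241, -0.171338)  len=0.7453
  (v15,v2,v0) [-++] → (1.721, -1.4241, -0.171338)–(1.721, -1.93816, 0)  len=0.5419

Chained into 2 loop(s):
  loop 1: 6 segments, perimeter = 3.3882
  loop 2: 6 segments, perimeter = 3.3882
Total perimeter = 6.776


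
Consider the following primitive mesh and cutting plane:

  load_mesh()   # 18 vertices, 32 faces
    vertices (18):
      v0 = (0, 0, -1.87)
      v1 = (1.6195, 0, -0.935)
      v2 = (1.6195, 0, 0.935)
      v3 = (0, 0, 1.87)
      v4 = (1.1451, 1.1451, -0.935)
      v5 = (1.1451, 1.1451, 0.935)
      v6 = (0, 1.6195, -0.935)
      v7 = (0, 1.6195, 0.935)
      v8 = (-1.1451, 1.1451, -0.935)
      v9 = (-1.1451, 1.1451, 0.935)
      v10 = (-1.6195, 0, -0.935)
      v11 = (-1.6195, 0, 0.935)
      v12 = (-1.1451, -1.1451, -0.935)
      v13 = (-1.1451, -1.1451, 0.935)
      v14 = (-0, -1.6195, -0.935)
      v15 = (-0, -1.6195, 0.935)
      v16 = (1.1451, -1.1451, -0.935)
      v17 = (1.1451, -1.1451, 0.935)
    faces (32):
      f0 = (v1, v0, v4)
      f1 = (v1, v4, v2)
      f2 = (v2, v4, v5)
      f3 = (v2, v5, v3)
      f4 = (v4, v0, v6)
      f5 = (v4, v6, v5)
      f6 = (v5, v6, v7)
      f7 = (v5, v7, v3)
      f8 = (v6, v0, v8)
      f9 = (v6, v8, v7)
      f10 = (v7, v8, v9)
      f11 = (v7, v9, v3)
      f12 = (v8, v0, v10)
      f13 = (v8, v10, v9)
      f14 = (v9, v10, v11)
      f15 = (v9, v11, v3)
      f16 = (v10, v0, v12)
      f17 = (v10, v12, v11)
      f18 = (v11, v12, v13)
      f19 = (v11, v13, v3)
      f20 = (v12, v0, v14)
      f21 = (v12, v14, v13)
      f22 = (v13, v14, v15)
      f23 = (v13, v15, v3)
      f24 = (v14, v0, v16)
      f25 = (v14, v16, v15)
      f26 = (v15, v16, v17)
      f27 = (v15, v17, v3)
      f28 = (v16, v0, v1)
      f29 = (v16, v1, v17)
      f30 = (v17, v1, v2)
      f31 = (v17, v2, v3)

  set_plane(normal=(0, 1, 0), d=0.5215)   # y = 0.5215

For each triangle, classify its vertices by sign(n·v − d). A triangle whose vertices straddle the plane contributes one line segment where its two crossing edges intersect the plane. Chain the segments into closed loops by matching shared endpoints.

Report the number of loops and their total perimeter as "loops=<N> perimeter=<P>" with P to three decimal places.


Straddling triangles (12 of 32):
  (v1,v0,v4) [--+] → (0.5215, 0.5215, -1.44418)–(1.40345, 0.5215, -0.935)  len=1.0184
  (v1,v4,v2) [-+-] → (1.40345, 0.5215, -0.935)–(1.40345, 0.5215, 0.083367)  len=1.0184
  (v2,v4,v5) [-++] → (1.40345, 0.5215, 0.083367)–(1.40345, 0.5215, 0.935)  len=0.8516
  (v2,v5,v3) [-+-] → (1.40345, 0.5215, 0.935)–(0.5215, 0.5215, 1.44418)  len=1.0184
  (v4,v0,v6) [+-+] → (0.5215, 0.5215, -1.44418)–(0, 0.5215, -1.56892)  len=0.5362
  (v5,v7,v3) [++-] → (0, 0.5215, 1.56892)–(0.5215, 0.5215, 1.44418)  len=0.5362
  (v6,v0,v8) [+-+] → (0, 0.5215, -1.56892)–(-0.5215, 0.5215, -1.44418)  len=0.5362
  (v7,v9,v3) [++-] → (-0.5215, 0.5215, 1.44418)–(0, 0.5215, 1.56892)  len=0.5362
  (v8,v0,v10) [+--] → (-0.5215, 0.5215, -1.44418)–(-1.40345, 0.5215, -0.935)  len=1.0184
  (v8,v10,v9) [+-+] → (-1.40345, 0.5215, -0.935)–(-1.40345, 0.5215, -0.083367)  len=0.8516
  (v9,v10,v11) [+--] → (-1.40345, 0.5215, -0.083367)–(-1.40345, 0.5215, 0.935)  len=1.0184
  (v9,v11,v3) [+--] → (-1.40345, 0.5215, 0.935)–(-0.5215, 0.5215, 1.44418)  len=1.0184

Chained into 1 loop(s):
  loop 1: 12 segments, perimeter = 9.9584
Total perimeter = 9.958

loops=1 perimeter=9.958


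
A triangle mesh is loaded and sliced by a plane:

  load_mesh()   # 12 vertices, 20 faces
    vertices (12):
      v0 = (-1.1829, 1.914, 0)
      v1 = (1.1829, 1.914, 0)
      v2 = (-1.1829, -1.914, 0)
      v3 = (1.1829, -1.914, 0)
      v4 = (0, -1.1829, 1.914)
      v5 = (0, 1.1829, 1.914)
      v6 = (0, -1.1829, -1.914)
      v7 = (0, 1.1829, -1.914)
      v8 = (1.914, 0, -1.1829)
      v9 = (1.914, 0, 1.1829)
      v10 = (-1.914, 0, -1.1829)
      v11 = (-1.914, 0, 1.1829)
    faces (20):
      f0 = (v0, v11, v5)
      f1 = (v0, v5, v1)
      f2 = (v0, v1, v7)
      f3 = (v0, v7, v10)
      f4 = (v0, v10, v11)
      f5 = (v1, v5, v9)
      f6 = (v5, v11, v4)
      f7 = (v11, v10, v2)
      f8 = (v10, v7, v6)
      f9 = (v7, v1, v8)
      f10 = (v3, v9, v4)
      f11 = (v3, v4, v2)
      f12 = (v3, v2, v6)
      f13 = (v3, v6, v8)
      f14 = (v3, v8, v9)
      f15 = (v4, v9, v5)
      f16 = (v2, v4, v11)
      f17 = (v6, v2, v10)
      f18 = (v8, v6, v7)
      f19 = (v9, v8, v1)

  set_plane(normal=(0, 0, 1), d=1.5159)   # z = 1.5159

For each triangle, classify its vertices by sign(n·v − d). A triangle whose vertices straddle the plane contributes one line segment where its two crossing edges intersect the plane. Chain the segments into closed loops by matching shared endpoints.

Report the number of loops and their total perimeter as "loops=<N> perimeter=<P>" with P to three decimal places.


Straddling triangles (8 of 20):
  (v0,v11,v5) [--+] → (-1.04222, 0.538785, 1.5159)–(-0.246036, 1.33496, 1.5159)  len=1.1260
  (v0,v5,v1) [-+-] → (-0.246036, 1.33496, 1.5159)–(0.246036, 1.33496, 1.5159)  len=0.4921
  (v1,v5,v9) [-+-] → (0.246036, 1.33496, 1.5159)–(1.04222, 0.538785, 1.5159)  len=1.1260
  (v5,v11,v4) [+-+] → (-1.04222, 0.538785, 1.5159)–(-1.04222, -0.538785, 1.5159)  len=1.0776
  (v3,v9,v4) [--+] → (1.04222, -0.538785, 1.5159)–(0.246036, -1.33496, 1.5159)  len=1.1260
  (v3,v4,v2) [-+-] → (0.246036, -1.33496, 1.5159)–(-0.246036, -1.33496, 1.5159)  len=0.4921
  (v4,v9,v5) [+-+] → (1.04222, -0.538785, 1.5159)–(1.04222, 0.538785, 1.5159)  len=1.0776
  (v2,v4,v11) [-+-] → (-0.246036, -1.33496, 1.5159)–(-1.04222, -0.538785, 1.5159)  len=1.1260

Chained into 1 loop(s):
  loop 1: 8 segments, perimeter = 7.6432
Total perimeter = 7.643

loops=1 perimeter=7.643


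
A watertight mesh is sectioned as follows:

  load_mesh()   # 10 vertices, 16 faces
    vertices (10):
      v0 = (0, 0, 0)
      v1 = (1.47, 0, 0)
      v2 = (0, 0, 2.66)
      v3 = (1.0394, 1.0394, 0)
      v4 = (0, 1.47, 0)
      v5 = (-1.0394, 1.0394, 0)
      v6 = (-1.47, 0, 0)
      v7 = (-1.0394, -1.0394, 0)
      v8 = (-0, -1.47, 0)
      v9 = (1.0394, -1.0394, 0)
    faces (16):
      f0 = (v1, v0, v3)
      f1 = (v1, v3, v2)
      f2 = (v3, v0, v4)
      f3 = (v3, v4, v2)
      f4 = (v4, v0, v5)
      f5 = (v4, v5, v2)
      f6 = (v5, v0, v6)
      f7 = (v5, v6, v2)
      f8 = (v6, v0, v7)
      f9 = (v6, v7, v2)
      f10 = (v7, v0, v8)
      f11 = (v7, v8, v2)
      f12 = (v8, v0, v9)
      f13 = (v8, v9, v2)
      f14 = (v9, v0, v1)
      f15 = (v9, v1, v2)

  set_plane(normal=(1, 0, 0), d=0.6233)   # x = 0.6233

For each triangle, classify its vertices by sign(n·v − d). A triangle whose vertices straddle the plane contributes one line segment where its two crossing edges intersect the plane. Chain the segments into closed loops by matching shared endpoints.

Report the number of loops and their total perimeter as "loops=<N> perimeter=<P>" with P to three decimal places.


loops=1 perimeter=6.415

Straddling triangles (8 of 16):
  (v1,v0,v3) [+-+] → (0.6233, 0, 0)–(0.6233, 0.6233, 0)  len=0.6233
  (v1,v3,v2) [++-] → (0.6233, 0.6233, 1.06487)–(0.6233, 0, 1.53212)  len=0.7790
  (v3,v0,v4) [+--] → (0.6233, 0.6233, 0)–(0.6233, 1.21178, 0)  len=0.5885
  (v3,v4,v2) [+--] → (0.6233, 1.21178, 0)–(0.6233, 0.6233, 1.06487)  len=1.2167
  (v8,v0,v9) [--+] → (0.6233, -0.6233, 0)–(0.6233, -1.21178, 0)  len=0.5885
  (v8,v9,v2) [-+-] → (0.6233, -1.21178, 0)–(0.6233, -0.6233, 1.06487)  len=1.2167
  (v9,v0,v1) [+-+] → (0.6233, -0.6233, 0)–(0.6233, 0, 0)  len=0.6233
  (v9,v1,v2) [++-] → (0.6233, 0, 1.53212)–(0.6233, -0.6233, 1.06487)  len=0.7790

Chained into 1 loop(s):
  loop 1: 8 segments, perimeter = 6.4149
Total perimeter = 6.415


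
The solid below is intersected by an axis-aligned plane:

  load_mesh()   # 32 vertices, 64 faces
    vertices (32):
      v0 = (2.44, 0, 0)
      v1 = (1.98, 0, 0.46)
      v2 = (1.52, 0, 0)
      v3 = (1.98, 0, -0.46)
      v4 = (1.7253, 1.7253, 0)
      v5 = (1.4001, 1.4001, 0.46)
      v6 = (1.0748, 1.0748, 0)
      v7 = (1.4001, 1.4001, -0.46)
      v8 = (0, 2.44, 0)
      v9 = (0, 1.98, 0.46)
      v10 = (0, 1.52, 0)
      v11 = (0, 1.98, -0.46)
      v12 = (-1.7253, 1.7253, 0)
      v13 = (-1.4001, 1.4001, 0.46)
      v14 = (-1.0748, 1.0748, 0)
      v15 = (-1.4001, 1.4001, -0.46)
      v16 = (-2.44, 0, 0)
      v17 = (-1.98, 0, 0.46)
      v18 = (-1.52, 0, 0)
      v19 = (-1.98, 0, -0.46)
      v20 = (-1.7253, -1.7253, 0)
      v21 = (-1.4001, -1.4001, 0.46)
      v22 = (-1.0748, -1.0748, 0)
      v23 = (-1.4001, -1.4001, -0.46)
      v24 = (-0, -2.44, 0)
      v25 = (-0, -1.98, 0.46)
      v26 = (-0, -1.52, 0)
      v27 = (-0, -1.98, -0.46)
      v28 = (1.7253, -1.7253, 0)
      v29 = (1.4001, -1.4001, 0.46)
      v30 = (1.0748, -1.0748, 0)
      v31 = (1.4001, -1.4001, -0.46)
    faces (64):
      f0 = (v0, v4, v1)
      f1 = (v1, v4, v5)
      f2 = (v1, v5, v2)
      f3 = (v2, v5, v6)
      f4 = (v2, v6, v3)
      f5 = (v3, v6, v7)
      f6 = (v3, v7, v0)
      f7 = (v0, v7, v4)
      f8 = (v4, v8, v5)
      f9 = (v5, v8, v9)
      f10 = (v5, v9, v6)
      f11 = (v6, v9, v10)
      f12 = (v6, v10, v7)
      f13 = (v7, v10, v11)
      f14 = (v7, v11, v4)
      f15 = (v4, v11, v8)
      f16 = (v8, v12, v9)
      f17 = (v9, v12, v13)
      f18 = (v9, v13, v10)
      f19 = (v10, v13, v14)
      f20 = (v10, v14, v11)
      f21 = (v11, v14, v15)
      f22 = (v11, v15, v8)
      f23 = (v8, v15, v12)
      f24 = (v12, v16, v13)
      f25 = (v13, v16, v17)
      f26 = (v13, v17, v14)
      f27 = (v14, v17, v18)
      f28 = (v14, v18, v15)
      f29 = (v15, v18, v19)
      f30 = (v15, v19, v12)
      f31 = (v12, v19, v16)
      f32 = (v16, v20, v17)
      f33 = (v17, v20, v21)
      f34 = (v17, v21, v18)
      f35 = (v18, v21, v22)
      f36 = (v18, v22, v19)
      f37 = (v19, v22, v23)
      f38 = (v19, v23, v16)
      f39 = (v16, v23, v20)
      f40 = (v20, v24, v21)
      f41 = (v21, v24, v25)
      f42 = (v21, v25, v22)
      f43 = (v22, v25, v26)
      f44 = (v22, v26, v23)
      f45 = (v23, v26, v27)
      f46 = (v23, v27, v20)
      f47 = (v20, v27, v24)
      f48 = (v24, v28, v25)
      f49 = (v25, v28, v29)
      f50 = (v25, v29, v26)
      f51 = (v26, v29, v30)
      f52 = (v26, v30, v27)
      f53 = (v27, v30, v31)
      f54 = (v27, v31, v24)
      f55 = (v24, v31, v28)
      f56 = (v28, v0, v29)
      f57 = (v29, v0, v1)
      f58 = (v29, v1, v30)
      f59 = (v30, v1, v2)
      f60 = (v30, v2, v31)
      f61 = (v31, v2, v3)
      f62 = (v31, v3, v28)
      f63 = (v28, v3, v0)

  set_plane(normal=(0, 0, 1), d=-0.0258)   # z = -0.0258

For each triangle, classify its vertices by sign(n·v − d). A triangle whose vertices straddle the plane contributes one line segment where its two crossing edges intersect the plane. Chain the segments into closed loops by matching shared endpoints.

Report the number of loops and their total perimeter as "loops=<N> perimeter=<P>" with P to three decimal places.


loops=2 perimeter=24.247

Straddling triangles (32 of 64):
  (v2,v6,v3) [++-] → (1.12557, 1.01452, -0.0258)–(1.5458, 0, -0.0258)  len=1.0981
  (v3,v6,v7) [-+-] → (1.12557, 1.01452, -0.0258)–(1.09305, 1.09305, -0.0258)  len=0.0850
  (v3,v7,v0) [--+] → (2.38168, 0.0785273, -0.0258)–(2.4142, 0, -0.0258)  len=0.0850
  (v0,v7,v4) [+-+] → (2.38168, 0.0785273, -0.0258)–(1.70706, 1.70706, -0.0258)  len=1.7627
  (v6,v10,v7) [++-] → (0.0785273, 1.51328, -0.0258)–(1.09305, 1.09305, -0.0258)  len=1.0981
  (v7,v10,v11) [-+-] → (0.0785273, 1.51328, -0.0258)–(0, 1.5458, -0.0258)  len=0.0850
  (v7,v11,v4) [--+] → (1.62853, 1.73959, -0.0258)–(1.70706, 1.70706, -0.0258)  len=0.0850
  (v4,v11,v8) [+-+] → (1.62853, 1.73959, -0.0258)–(0, 2.4142, -0.0258)  len=1.7627
  (v10,v14,v11) [++-] → (-1.01452, 1.12557, -0.0258)–(0, 1.5458, -0.0258)  len=1.0981
  (v11,v14,v15) [-+-] → (-1.01452, 1.12557, -0.0258)–(-1.09305, 1.09305, -0.0258)  len=0.0850
  (v11,v15,v8) [--+] → (-0.0785273, 2.38168, -0.0258)–(0, 2.4142, -0.0258)  len=0.0850
  (v8,v15,v12) [+-+] → (-0.0785273, 2.38168, -0.0258)–(-1.70706, 1.70706, -0.0258)  len=1.7627
  (v14,v18,v15) [++-] → (-1.51328, 0.0785273, -0.0258)–(-1.09305, 1.09305, -0.0258)  len=1.0981
  (v15,v18,v19) [-+-] → (-1.51328, 0.0785273, -0.0258)–(-1.5458, 0, -0.0258)  len=0.0850
  (v15,v19,v12) [--+] → (-1.73959, 1.62853, -0.0258)–(-1.70706, 1.70706, -0.0258)  len=0.0850
  (v12,v19,v16) [+-+] → (-1.73959, 1.62853, -0.0258)–(-2.4142, 0, -0.0258)  len=1.7627
  (v18,v22,v19) [++-] → (-1.12557, -1.01452, -0.0258)–(-1.5458, 0, -0.0258)  len=1.0981
  (v19,v22,v23) [-+-] → (-1.12557, -1.01452, -0.0258)–(-1.09305, -1.09305, -0.0258)  len=0.0850
  (v19,v23,v16) [--+] → (-2.38168, -0.0785273, -0.0258)–(-2.4142, 0, -0.0258)  len=0.0850
  (v16,v23,v20) [+-+] → (-2.38168, -0.0785273, -0.0258)–(-1.70706, -1.70706, -0.0258)  len=1.7627
  (v22,v26,v23) [++-] → (-0.0785273, -1.51328, -0.0258)–(-1.09305, -1.09305, -0.0258)  len=1.0981
  (v23,v26,v27) [-+-] → (-0.0785273, -1.51328, -0.0258)–(0, -1.5458, -0.0258)  len=0.0850
  (v23,v27,v20) [--+] → (-1.62853, -1.73959, -0.0258)–(-1.70706, -1.70706, -0.0258)  len=0.0850
  (v20,v27,v24) [+-+] → (-1.62853, -1.73959, -0.0258)–(0, -2.4142, -0.0258)  len=1.7627
  (v26,v30,v27) [++-] → (1.01452, -1.12557, -0.0258)–(0, -1.5458, -0.0258)  len=1.0981
  (v27,v30,v31) [-+-] → (1.01452, -1.12557, -0.0258)–(1.09305, -1.09305, -0.0258)  len=0.0850
  (v27,v31,v24) [--+] → (0.0785273, -2.38168, -0.0258)–(0, -2.4142, -0.0258)  len=0.0850
  (v24,v31,v28) [+-+] → (0.0785273, -2.38168, -0.0258)–(1.70706, -1.70706, -0.0258)  len=1.7627
  (v30,v2,v31) [++-] → (1.51328, -0.0785273, -0.0258)–(1.09305, -1.09305, -0.0258)  len=1.0981
  (v31,v2,v3) [-+-] → (1.51328, -0.0785273, -0.0258)–(1.5458, 0, -0.0258)  len=0.0850
  (v31,v3,v28) [--+] → (1.73959, -1.62853, -0.0258)–(1.70706, -1.70706, -0.0258)  len=0.0850
  (v28,v3,v0) [+-+] → (1.73959, -1.62853, -0.0258)–(2.4142, 0, -0.0258)  len=1.7627

Chained into 2 loop(s):
  loop 1: 16 segments, perimeter = 9.4648
  loop 2: 16 segments, perimeter = 14.7818
Total perimeter = 24.247


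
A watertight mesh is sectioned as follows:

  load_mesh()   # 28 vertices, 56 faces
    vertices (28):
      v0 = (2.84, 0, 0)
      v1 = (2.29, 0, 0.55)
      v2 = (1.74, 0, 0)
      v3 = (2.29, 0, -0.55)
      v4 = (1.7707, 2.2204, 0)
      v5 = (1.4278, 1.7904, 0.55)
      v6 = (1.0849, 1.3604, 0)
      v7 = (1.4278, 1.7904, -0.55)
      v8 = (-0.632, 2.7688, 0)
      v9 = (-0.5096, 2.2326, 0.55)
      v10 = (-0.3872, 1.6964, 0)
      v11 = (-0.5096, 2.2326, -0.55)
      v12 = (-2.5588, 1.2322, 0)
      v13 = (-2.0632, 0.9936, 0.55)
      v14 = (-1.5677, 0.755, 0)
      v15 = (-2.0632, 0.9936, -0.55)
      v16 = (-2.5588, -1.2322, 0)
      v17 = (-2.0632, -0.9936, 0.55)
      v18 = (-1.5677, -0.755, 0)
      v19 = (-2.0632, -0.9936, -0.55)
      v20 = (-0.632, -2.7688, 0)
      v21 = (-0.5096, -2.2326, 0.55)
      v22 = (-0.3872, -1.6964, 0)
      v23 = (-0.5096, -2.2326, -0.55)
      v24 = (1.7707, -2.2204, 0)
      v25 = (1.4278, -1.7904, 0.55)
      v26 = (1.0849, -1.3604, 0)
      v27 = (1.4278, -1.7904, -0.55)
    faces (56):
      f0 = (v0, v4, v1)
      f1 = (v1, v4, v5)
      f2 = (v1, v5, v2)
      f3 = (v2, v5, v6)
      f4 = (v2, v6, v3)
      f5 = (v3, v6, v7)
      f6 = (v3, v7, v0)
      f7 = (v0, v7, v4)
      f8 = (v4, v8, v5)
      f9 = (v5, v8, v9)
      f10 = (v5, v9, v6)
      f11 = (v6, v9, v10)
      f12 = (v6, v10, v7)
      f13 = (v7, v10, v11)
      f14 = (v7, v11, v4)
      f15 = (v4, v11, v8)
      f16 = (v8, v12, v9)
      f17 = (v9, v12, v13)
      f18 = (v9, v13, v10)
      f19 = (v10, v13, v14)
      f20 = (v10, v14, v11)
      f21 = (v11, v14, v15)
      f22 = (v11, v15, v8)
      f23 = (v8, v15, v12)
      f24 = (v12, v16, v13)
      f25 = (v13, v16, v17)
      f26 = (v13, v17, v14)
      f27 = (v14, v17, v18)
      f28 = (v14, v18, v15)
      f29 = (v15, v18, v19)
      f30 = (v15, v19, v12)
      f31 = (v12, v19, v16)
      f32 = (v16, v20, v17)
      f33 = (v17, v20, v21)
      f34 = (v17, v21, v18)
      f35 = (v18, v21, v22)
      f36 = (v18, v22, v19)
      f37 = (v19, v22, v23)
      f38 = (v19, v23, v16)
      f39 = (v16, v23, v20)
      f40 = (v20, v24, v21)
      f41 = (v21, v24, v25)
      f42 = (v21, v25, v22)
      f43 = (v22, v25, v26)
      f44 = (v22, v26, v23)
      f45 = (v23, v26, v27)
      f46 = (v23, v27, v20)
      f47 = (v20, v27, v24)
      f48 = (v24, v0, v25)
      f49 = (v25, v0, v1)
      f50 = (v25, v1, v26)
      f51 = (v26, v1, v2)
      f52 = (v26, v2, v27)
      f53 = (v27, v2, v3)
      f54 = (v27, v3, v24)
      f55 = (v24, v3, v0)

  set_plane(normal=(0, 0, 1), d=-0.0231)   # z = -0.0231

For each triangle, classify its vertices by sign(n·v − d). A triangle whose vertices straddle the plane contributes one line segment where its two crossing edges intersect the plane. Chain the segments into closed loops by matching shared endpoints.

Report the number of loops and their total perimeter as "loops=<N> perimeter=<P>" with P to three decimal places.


Straddling triangles (28 of 56):
  (v2,v6,v3) [++-] → (1.13551, 1.30326, -0.0231)–(1.7631, 0, -0.0231)  len=1.4465
  (v3,v6,v7) [-+-] → (1.13551, 1.30326, -0.0231)–(1.0993, 1.37846, -0.0231)  len=0.0835
  (v3,v7,v0) [--+] → (2.78069, 0.0751968, -0.0231)–(2.8169, 0, -0.0231)  len=0.0835
  (v0,v7,v4) [+-+] → (2.78069, 0.0751968, -0.0231)–(1.7563, 2.20234, -0.0231)  len=2.3610
  (v6,v10,v7) [++-] → (-0.31097, 1.70035, -0.0231)–(1.0993, 1.37846, -0.0231)  len=1.4465
  (v7,v10,v11) [-+-] → (-0.31097, 1.70035, -0.0231)–(-0.392341, 1.71892, -0.0231)  len=0.0835
  (v7,v11,v4) [--+] → (1.67493, 2.22091, -0.0231)–(1.7563, 2.20234, -0.0231)  len=0.0835
  (v4,v11,v8) [+-+] → (1.67493, 2.22091, -0.0231)–(-0.626859, 2.74628, -0.0231)  len=2.3610
  (v10,v14,v11) [++-] → (-1.52326, 0.817059, -0.0231)–(-0.392341, 1.71892, -0.0231)  len=1.4465
  (v11,v14,v15) [-+-] → (-1.52326, 0.817059, -0.0231)–(-1.58851, 0.765021, -0.0231)  len=0.0835
  (v11,v15,v8) [--+] → (-0.69211, 2.69424, -0.0231)–(-0.626859, 2.74628, -0.0231)  len=0.0835
  (v8,v15,v12) [+-+] → (-0.69211, 2.69424, -0.0231)–(-2.53798, 1.22218, -0.0231)  len=2.3610
  (v14,v18,v15) [++-] → (-1.58851, -0.681559, -0.0231)–(-1.58851, 0.765021, -0.0231)  len=1.4466
  (v15,v18,v19) [-+-] → (-1.58851, -0.681559, -0.0231)–(-1.58851, -0.765021, -0.0231)  len=0.0835
  (v15,v19,v12) [--+] → (-2.53798, 1.13872, -0.0231)–(-2.53798, 1.22218, -0.0231)  len=0.0835
  (v12,v19,v16) [+-+] → (-2.53798, 1.13872, -0.0231)–(-2.53798, -1.22218, -0.0231)  len=2.3609
  (v18,v22,v19) [++-] → (-0.457592, -1.66688, -0.0231)–(-1.58851, -0.765021, -0.0231)  len=1.4465
  (v19,v22,v23) [-+-] → (-0.457592, -1.66688, -0.0231)–(-0.392341, -1.71892, -0.0231)  len=0.0835
  (v19,v23,v16) [--+] → (-2.47273, -1.27422, -0.0231)–(-2.53798, -1.22218, -0.0231)  len=0.0835
  (v16,v23,v20) [+-+] → (-2.47273, -1.27422, -0.0231)–(-0.626859, -2.74628, -0.0231)  len=2.3610
  (v22,v26,v23) [++-] → (1.01793, -1.39703, -0.0231)–(-0.392341, -1.71892, -0.0231)  len=1.4465
  (v23,v26,v27) [-+-] → (1.01793, -1.39703, -0.0231)–(1.0993, -1.37846, -0.0231)  len=0.0835
  (v23,v27,v20) [--+] → (-0.545488, -2.72771, -0.0231)–(-0.626859, -2.74628, -0.0231)  len=0.0835
  (v20,v27,v24) [+-+] → (-0.545488, -2.72771, -0.0231)–(1.7563, -2.20234, -0.0231)  len=2.3610
  (v26,v2,v27) [++-] → (1.72689, -0.0751968, -0.0231)–(1.0993, -1.37846, -0.0231)  len=1.4465
  (v27,v2,v3) [-+-] → (1.72689, -0.0751968, -0.0231)–(1.7631, 0, -0.0231)  len=0.0835
  (v27,v3,v24) [--+] → (1.79251, -2.12714, -0.0231)–(1.7563, -2.20234, -0.0231)  len=0.0835
  (v24,v3,v0) [+-+] → (1.79251, -2.12714, -0.0231)–(2.8169, 0, -0.0231)  len=2.3610

Chained into 2 loop(s):
  loop 1: 14 segments, perimeter = 10.7099
  loop 2: 14 segments, perimeter = 17.1110
Total perimeter = 27.821

loops=2 perimeter=27.821


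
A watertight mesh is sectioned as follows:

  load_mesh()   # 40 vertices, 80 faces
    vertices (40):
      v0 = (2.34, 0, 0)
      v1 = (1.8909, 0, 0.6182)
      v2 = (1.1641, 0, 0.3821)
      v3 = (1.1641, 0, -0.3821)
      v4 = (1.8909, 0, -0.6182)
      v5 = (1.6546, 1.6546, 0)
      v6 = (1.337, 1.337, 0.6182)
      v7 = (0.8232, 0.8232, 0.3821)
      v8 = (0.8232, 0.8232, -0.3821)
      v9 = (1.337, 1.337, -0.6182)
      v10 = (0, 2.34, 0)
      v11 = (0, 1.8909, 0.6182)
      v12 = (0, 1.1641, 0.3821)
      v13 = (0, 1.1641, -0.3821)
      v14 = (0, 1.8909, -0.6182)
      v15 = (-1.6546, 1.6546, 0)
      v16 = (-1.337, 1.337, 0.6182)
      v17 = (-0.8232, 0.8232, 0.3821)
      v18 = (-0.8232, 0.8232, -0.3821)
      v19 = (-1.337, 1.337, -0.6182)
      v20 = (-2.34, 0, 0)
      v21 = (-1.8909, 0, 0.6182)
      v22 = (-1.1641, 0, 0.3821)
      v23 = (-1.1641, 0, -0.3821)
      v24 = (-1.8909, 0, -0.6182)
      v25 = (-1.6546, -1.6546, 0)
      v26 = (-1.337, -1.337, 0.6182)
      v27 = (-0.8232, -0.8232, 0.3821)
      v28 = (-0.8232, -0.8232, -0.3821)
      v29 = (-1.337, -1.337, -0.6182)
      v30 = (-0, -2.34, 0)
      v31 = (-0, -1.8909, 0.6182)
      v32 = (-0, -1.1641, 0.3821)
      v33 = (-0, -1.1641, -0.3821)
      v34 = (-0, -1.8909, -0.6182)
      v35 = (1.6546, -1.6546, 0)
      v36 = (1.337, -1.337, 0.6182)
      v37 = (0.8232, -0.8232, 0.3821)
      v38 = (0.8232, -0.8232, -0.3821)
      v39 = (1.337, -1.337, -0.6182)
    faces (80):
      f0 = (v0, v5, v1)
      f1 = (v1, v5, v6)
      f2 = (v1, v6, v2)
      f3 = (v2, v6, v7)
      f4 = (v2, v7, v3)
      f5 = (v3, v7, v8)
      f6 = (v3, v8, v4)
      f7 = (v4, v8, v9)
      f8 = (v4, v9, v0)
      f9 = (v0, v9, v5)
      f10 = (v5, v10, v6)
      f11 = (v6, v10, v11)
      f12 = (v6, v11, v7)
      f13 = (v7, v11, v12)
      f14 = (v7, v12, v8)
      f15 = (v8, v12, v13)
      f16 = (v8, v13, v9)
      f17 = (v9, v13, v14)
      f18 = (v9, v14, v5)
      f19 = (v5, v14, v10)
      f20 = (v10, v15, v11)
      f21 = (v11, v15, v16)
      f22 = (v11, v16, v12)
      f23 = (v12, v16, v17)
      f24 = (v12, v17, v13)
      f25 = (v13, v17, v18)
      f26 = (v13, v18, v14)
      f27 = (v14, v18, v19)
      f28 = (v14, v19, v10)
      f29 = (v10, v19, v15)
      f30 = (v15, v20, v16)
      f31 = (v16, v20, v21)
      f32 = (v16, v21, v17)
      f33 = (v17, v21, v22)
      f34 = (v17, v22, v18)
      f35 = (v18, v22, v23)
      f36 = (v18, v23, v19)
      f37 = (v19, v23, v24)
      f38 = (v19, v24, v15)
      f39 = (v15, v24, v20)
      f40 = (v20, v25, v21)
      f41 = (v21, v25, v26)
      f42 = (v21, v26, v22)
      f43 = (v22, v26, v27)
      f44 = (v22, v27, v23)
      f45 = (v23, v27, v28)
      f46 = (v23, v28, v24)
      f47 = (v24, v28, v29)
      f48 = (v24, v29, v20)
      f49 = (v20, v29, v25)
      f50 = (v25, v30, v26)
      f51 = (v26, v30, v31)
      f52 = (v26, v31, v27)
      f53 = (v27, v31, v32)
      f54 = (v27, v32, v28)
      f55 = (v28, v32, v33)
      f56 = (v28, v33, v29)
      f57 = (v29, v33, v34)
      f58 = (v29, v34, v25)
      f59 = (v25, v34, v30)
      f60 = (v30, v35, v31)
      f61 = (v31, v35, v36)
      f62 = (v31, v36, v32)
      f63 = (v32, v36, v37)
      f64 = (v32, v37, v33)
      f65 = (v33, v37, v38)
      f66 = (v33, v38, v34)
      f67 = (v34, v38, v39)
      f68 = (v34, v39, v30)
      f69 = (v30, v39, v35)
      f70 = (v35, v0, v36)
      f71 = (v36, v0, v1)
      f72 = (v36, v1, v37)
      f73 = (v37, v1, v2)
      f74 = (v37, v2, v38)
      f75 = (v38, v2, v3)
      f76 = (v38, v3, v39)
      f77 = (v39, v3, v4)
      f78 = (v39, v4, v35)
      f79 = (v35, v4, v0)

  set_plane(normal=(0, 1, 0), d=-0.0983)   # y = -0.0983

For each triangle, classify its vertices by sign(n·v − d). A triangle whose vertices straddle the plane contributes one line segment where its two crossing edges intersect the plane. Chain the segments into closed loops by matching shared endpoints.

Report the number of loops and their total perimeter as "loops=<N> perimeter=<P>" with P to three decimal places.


Straddling triangles (20 of 80):
  (v20,v25,v21) [+-+] → (-2.29928, -0.0983, 0)–(-1.87686, -0.0983, 0.581473)  len=0.7187
  (v21,v25,v26) [+--] → (-1.87686, -0.0983, 0.581473)–(-1.85018, -0.0983, 0.6182)  len=0.0454
  (v21,v26,v22) [+-+] → (-1.85018, -0.0983, 0.6182)–(-1.17681, -0.0983, 0.399459)  len=0.7080
  (v22,v26,v27) [+--] → (-1.17681, -0.0983, 0.399459)–(-1.12339, -0.0983, 0.3821)  len=0.0562
  (v22,v27,v23) [+-+] → (-1.12339, -0.0983, 0.3821)–(-1.12339, -0.0983, -0.290845)  len=0.6729
  (v23,v27,v28) [+--] → (-1.12339, -0.0983, -0.290845)–(-1.12339, -0.0983, -0.3821)  len=0.0913
  (v23,v28,v24) [+-+] → (-1.12339, -0.0983, -0.3821)–(-1.7634, -0.0983, -0.590007)  len=0.6729
  (v24,v28,v29) [+--] → (-1.7634, -0.0983, -0.590007)–(-1.85018, -0.0983, -0.6182)  len=0.0912
  (v24,v29,v20) [+-+] → (-1.85018, -0.0983, -0.6182)–(-2.26626, -0.0983, -0.0454518)  len=0.7079
  (v20,v29,v25) [+--] → (-2.26626, -0.0983, -0.0454518)–(-2.29928, -0.0983, 0)  len=0.0562
  (v35,v0,v36) [-+-] → (2.29928, -0.0983, 0)–(2.26626, -0.0983, 0.0454518)  len=0.0562
  (v36,v0,v1) [-++] → (2.26626, -0.0983, 0.0454518)–(1.85018, -0.0983, 0.6182)  len=0.7079
  (v36,v1,v37) [-+-] → (1.85018, -0.0983, 0.6182)–(1.7634, -0.0983, 0.590007)  len=0.0912
  (v37,v1,v2) [-++] → (1.7634, -0.0983, 0.590007)–(1.12339, -0.0983, 0.3821)  len=0.6729
  (v37,v2,v38) [-+-] → (1.12339, -0.0983, 0.3821)–(1.12339, -0.0983, 0.290845)  len=0.0913
  (v38,v2,v3) [-++] → (1.12339, -0.0983, 0.290845)–(1.12339, -0.0983, -0.3821)  len=0.6729
  (v38,v3,v39) [-+-] → (1.12339, -0.0983, -0.3821)–(1.17681, -0.0983, -0.399459)  len=0.0562
  (v39,v3,v4) [-++] → (1.17681, -0.0983, -0.399459)–(1.85018, -0.0983, -0.6182)  len=0.7080
  (v39,v4,v35) [-+-] → (1.85018, -0.0983, -0.6182)–(1.87686, -0.0983, -0.581473)  len=0.0454
  (v35,v4,v0) [-++] → (1.87686, -0.0983, -0.581473)–(2.29928, -0.0983, 0)  len=0.7187

Chained into 2 loop(s):
  loop 1: 10 segments, perimeter = 3.8208
  loop 2: 10 segments, perimeter = 3.8208
Total perimeter = 7.642

loops=2 perimeter=7.642


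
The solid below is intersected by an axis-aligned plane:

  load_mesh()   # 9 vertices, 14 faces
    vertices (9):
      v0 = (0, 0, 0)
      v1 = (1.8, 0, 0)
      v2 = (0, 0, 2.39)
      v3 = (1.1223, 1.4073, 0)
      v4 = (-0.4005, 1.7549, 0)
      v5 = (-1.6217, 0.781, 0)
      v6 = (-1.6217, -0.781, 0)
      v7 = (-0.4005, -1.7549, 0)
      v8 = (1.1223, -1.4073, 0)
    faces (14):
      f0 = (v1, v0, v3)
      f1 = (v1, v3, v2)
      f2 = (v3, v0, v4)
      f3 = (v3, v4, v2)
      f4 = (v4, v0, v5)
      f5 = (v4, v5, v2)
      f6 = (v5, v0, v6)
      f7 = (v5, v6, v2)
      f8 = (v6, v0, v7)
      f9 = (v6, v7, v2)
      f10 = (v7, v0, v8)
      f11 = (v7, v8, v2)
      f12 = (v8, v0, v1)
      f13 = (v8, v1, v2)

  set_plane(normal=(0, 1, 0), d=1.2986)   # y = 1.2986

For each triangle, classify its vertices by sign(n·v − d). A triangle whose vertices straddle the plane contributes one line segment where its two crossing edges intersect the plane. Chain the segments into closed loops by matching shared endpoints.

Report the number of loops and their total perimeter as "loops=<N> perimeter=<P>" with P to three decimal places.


Straddling triangles (6 of 14):
  (v1,v0,v3) [--+] → (1.03561, 1.2986, 0)–(1.17465, 1.2986, 0)  len=0.1390
  (v1,v3,v2) [-+-] → (1.17465, 1.2986, 0)–(1.03561, 1.2986, 0.184604)  len=0.2311
  (v3,v0,v4) [+-+] → (1.03561, 1.2986, 0)–(-0.296364, 1.2986, 0)  len=1.3320
  (v3,v4,v2) [++-] → (-0.296364, 1.2986, 0.621435)–(1.03561, 1.2986, 0.184604)  len=1.4018
  (v4,v0,v5) [+--] → (-0.296364, 1.2986, 0)–(-0.972667, 1.2986, 0)  len=0.6763
  (v4,v5,v2) [+--] → (-0.972667, 1.2986, 0)–(-0.296364, 1.2986, 0.621435)  len=0.9185

Chained into 1 loop(s):
  loop 1: 6 segments, perimeter = 4.6987
Total perimeter = 4.699

loops=1 perimeter=4.699
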